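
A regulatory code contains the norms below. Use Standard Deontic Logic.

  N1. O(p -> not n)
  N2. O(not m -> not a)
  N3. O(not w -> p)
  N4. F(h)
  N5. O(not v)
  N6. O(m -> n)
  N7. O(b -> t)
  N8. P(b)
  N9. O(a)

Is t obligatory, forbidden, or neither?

Neither

Premise 7 is O(b -> t), but O(b) is not derivable from the premises (the permission P(b) asserts only not O(not b), not O(b)), so it does not yield O(t).
No premise or chain of K-axiom applications forces O(t), and none forces O(not t). So t is neither obligatory nor forbidden under these norms.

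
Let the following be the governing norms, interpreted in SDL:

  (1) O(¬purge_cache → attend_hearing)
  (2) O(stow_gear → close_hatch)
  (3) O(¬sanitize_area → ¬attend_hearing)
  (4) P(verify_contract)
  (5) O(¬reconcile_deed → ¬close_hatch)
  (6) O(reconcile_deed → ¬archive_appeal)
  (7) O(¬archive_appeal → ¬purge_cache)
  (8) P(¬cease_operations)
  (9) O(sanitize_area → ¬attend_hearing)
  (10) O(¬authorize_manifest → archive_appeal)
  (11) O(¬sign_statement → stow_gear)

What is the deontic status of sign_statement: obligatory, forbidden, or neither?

Obligatory

Premises 9 and 3 cover both cases: O(sanitize_area → ¬attend_hearing) and O(¬sanitize_area → ¬attend_hearing). Since sanitize_area ∨ ¬sanitize_area is a tautology, O(¬attend_hearing) follows.
Premise 1, O(¬purge_cache → attend_hearing), contraposes to O(¬attend_hearing → purge_cache); with O(¬attend_hearing) we get O(purge_cache).
Premise 7 is O(¬archive_appeal → ¬purge_cache); contrapositively O(purge_cache → archive_appeal). Since O(purge_cache) holds, K gives O(archive_appeal).
Premise 6, O(reconcile_deed → ¬archive_appeal), contraposes to O(archive_appeal → ¬reconcile_deed); with O(archive_appeal) we get O(¬reconcile_deed).
With premise 5, O(¬reconcile_deed → ¬close_hatch), the K-axiom yields O(¬close_hatch).
Premise 2, O(stow_gear → close_hatch), contraposes to O(¬close_hatch → ¬stow_gear); with O(¬close_hatch) we get O(¬stow_gear).
Premise 11, O(¬sign_statement → stow_gear), contraposes to O(¬stow_gear → sign_statement); with O(¬stow_gear) we get O(sign_statement).
Premises 4, 8, 10 do not contribute to this derivation.
Hence sign_statement is obligatory.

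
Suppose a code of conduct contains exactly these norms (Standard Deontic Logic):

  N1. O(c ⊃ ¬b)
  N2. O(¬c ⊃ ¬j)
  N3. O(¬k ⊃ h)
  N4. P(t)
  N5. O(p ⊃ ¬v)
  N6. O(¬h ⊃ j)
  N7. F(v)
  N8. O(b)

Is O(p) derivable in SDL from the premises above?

Premise 5 is O(p ⊃ ¬v); even if O(¬v) held, inferring O(p) would be affirming the consequent — invalid.
No other premise forces O(p). An ideal world satisfying every premise can still have p false, so O(p) is not derivable.

No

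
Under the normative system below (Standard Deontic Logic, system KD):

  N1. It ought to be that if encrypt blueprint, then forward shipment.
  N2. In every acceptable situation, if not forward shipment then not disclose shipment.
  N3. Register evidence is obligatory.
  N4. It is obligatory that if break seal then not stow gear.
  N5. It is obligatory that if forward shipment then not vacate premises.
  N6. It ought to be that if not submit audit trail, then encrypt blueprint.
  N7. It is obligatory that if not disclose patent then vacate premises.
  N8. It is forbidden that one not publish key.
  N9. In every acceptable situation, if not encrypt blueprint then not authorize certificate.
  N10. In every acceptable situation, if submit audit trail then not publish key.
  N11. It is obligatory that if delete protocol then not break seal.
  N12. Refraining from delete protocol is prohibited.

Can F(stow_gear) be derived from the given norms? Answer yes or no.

Premise 4 is O(break_seal → ¬stow_gear), but O(break_seal) is not derivable from the premises, so it does not yield O(¬stow_gear).
No other premise forces O(¬stow_gear). An ideal world satisfying every premise can still have stow_gear true, so F(stow_gear) is not derivable.

No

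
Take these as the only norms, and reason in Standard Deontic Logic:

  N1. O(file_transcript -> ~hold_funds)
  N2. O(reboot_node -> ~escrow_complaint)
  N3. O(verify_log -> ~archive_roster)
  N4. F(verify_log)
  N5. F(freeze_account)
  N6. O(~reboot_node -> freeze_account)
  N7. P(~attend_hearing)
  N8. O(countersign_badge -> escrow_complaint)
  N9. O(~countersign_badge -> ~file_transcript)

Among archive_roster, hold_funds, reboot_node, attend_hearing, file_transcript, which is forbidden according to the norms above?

file_transcript

Premise 5 is F(freeze_account), i.e. O(~freeze_account).
Premise 6 is O(~reboot_node -> freeze_account); contrapositively O(~freeze_account -> reboot_node). Since O(~freeze_account) holds, K gives O(reboot_node).
From O(reboot_node) and premise 2, O(reboot_node -> ~escrow_complaint), we obtain O(~escrow_complaint).
The contrapositive of premise 8 (O(countersign_badge -> escrow_complaint)) is O(~escrow_complaint -> ~countersign_badge), and O(~escrow_complaint) is already established, so O(~countersign_badge).
Premise 9 is O(~countersign_badge -> ~file_transcript); since O(~countersign_badge), deontic closure gives O(~file_transcript).
So O(~file_transcript) holds, i.e. file_transcript is forbidden. None of the other listed options is forbidden under the premises.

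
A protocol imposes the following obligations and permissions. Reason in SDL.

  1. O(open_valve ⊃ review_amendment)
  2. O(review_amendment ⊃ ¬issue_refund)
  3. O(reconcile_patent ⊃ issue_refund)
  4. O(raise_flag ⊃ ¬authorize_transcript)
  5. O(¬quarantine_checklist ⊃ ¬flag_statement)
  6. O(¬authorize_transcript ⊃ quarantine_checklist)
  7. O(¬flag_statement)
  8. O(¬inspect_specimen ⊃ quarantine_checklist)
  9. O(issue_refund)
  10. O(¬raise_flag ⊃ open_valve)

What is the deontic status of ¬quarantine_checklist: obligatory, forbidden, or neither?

Premise 9 states O(issue_refund) outright.
Premise 2, O(review_amendment ⊃ ¬issue_refund), contraposes to O(issue_refund ⊃ ¬review_amendment); with O(issue_refund) we get O(¬review_amendment).
Premise 1, O(open_valve ⊃ review_amendment), contraposes to O(¬review_amendment ⊃ ¬open_valve); with O(¬review_amendment) we get O(¬open_valve).
Premise 10 is O(¬raise_flag ⊃ open_valve); contrapositively O(¬open_valve ⊃ raise_flag). Since O(¬open_valve) holds, K gives O(raise_flag).
Premise 4 is O(raise_flag ⊃ ¬authorize_transcript); since O(raise_flag), deontic closure gives O(¬authorize_transcript).
Applying K to premise 6 (O(¬authorize_transcript ⊃ quarantine_checklist)) and O(¬authorize_transcript) yields O(quarantine_checklist).
Premises 3, 5, 7, 8 do not contribute to this derivation.
Thus O(quarantine_checklist), which is F(¬quarantine_checklist): ¬quarantine_checklist is forbidden.

Forbidden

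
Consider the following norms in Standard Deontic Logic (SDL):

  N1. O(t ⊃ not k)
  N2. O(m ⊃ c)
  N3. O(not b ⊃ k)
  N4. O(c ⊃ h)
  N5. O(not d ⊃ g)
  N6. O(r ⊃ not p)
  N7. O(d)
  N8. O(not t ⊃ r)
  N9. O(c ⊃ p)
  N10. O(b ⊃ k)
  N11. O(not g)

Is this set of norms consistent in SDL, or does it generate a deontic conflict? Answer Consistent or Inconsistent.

Consistent

Premise 5 is O(not d ⊃ g), but O(not d) is not derivable from the premises, so it does not yield O(g).
So O(g) is not derivable, and the apparent clash with O(not g) does not arise.
A world satisfying every obligation exists (e.g. b=false, c=false, d=true, g=false, h=false, k=true, m=false, p=false, r=true, t=false); no atom is both obligatory and forbidden, so the set is consistent.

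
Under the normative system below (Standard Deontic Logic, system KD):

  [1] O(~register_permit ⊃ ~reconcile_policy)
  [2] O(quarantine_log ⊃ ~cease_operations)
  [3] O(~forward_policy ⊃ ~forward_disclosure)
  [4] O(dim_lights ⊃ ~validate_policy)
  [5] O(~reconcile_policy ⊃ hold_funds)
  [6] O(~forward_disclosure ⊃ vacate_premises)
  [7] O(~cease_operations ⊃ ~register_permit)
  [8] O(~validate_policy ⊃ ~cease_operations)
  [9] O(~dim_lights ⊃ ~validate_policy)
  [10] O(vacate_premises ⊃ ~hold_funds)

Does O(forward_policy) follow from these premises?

Yes

Premises 9 and 4 cover both cases: O(~dim_lights ⊃ ~validate_policy) and O(dim_lights ⊃ ~validate_policy). Since ~dim_lights ∨ dim_lights is a tautology, O(~validate_policy) follows.
Applying K to premise 8 (O(~validate_policy ⊃ ~cease_operations)) and O(~validate_policy) yields O(~cease_operations).
With premise 7, O(~cease_operations ⊃ ~register_permit), the K-axiom yields O(~register_permit).
Premise 1 is O(~register_permit ⊃ ~reconcile_policy); since O(~register_permit), deontic closure gives O(~reconcile_policy).
Premise 5 is O(~reconcile_policy ⊃ hold_funds); since O(~reconcile_policy), deontic closure gives O(hold_funds).
Premise 10 is O(vacate_premises ⊃ ~hold_funds); contrapositively O(hold_funds ⊃ ~vacate_premises). Since O(hold_funds) holds, K gives O(~vacate_premises).
Premise 6 is O(~forward_disclosure ⊃ vacate_premises); contrapositively O(~vacate_premises ⊃ forward_disclosure). Since O(~vacate_premises) holds, K gives O(forward_disclosure).
Premise 3 is O(~forward_policy ⊃ ~forward_disclosure); contrapositively O(forward_disclosure ⊃ forward_policy). Since O(forward_disclosure) holds, K gives O(forward_policy).
Premise 2 does not contribute to this derivation.
So O(forward_policy) follows.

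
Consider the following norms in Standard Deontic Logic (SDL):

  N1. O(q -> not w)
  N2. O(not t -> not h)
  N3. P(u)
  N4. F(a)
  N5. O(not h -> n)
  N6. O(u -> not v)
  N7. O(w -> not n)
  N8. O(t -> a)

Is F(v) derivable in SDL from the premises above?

Premise 6 is O(u -> not v), but O(u) is not derivable from the premises (the permission P(u) asserts only not O(not u), not O(u)), so it does not yield O(not v).
No other premise forces O(not v). An ideal world satisfying every premise can still have v true, so F(v) is not derivable.

No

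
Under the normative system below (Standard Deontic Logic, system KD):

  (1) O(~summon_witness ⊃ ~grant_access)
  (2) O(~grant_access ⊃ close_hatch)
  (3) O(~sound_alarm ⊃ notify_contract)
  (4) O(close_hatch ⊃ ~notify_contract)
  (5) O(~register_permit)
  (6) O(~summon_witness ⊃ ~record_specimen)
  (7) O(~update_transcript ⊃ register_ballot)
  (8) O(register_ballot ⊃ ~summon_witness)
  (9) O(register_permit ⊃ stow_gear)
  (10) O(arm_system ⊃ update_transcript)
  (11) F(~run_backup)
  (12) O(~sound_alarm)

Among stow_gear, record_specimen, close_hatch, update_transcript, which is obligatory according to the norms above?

update_transcript

Premise 12 gives O(~sound_alarm).
With premise 3, O(~sound_alarm ⊃ notify_contract), the K-axiom yields O(notify_contract).
The contrapositive of premise 4 (O(close_hatch ⊃ ~notify_contract)) is O(notify_contract ⊃ ~close_hatch), and O(notify_contract) is already established, so O(~close_hatch).
The contrapositive of premise 2 (O(~grant_access ⊃ close_hatch)) is O(~close_hatch ⊃ grant_access), and O(~close_hatch) is already established, so O(grant_access).
Premise 1 is O(~summon_witness ⊃ ~grant_access); contrapositively O(grant_access ⊃ summon_witness). Since O(grant_access) holds, K gives O(summon_witness).
Premise 8, O(register_ballot ⊃ ~summon_witness), contraposes to O(summon_witness ⊃ ~register_ballot); with O(summon_witness) we get O(~register_ballot).
Premise 7 is O(~update_transcript ⊃ register_ballot); contrapositively O(~register_ballot ⊃ update_transcript). Since O(~register_ballot) holds, K gives O(update_transcript).
So O(update_transcript) holds — update_transcript is obligatory. None of the other listed options is made obligatory by any chain of premises.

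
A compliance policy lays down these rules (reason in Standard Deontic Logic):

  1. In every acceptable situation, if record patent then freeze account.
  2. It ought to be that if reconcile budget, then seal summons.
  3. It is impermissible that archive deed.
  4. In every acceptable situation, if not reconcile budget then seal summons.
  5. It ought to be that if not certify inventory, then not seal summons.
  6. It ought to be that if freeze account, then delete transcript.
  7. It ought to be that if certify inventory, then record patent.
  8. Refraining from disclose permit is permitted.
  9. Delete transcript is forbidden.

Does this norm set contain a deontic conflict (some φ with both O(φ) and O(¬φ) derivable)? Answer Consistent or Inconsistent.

Inconsistent

By case analysis on reconcile_budget: premise 2 gives O(reconcile_budget → seal_summons) and premise 4 gives O(¬reconcile_budget → seal_summons), so O(seal_summons) either way.
The contrapositive of premise 5 (O(¬certify_inventory → ¬seal_summons)) is O(seal_summons → certify_inventory), and O(seal_summons) is already established, so O(certify_inventory).
With premise 7, O(certify_inventory → record_patent), the K-axiom yields O(record_patent).
Applying K to premise 1 (O(record_patent → freeze_account)) and O(record_patent) yields O(freeze_account).
From O(freeze_account) and premise 6, O(freeze_account → delete_transcript), we obtain O(delete_transcript).
Yet premise 9 is F(delete_transcript), i.e. O(¬delete_transcript).
We now have both O(delete_transcript) and O(¬delete_transcript) — delete_transcript is simultaneously obligatory and forbidden, violating the D-axiom.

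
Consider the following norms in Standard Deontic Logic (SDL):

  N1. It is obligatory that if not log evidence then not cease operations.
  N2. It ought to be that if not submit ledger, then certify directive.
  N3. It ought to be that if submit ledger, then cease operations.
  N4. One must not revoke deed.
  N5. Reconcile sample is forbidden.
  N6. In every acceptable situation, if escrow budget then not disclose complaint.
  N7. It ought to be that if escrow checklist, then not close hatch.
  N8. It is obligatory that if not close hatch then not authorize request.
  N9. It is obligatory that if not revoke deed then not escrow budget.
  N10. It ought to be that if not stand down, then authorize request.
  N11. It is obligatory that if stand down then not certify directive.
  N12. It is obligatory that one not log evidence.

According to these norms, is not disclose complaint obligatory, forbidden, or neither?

Neither

Premise 6 is O(escrow_budget → ¬disclose_complaint), but O(escrow_budget) is not derivable from the premises, so it does not yield O(¬disclose_complaint).
No premise or chain of K-axiom applications forces O(¬disclose_complaint), and none forces O(disclose_complaint). So ¬disclose_complaint is neither obligatory nor forbidden under these norms.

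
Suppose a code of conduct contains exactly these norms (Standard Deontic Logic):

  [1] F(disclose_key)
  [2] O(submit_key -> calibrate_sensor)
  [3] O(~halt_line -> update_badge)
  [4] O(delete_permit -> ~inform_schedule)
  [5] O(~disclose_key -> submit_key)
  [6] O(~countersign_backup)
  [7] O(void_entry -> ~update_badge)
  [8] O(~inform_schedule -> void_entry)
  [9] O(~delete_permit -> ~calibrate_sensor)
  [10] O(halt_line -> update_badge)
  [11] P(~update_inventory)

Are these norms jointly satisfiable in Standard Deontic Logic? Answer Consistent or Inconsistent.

Premises 10 and 3 cover both cases: O(halt_line -> update_badge) and O(~halt_line -> update_badge). Since halt_line ∨ ~halt_line is a tautology, O(update_badge) follows.
Premise 7 is O(void_entry -> ~update_badge); contrapositively O(update_badge -> ~void_entry). Since O(update_badge) holds, K gives O(~void_entry).
Premise 8, O(~inform_schedule -> void_entry), contraposes to O(~void_entry -> inform_schedule); with O(~void_entry) we get O(inform_schedule).
Premise 4 is O(delete_permit -> ~inform_schedule); contrapositively O(inform_schedule -> ~delete_permit). Since O(inform_schedule) holds, K gives O(~delete_permit).
Applying K to premise 9 (O(~delete_permit -> ~calibrate_sensor)) and O(~delete_permit) yields O(~calibrate_sensor).
Premise 2 is O(submit_key -> calibrate_sensor); contrapositively O(~calibrate_sensor -> ~submit_key). Since O(~calibrate_sensor) holds, K gives O(~submit_key).
Premise 5, O(~disclose_key -> submit_key), contraposes to O(~submit_key -> disclose_key); with O(~submit_key) we get O(disclose_key).
However, F(disclose_key) at premise 1 amounts to O(~disclose_key).
We now have both O(disclose_key) and O(~disclose_key) — disclose_key is simultaneously obligatory and forbidden, violating the D-axiom.

Inconsistent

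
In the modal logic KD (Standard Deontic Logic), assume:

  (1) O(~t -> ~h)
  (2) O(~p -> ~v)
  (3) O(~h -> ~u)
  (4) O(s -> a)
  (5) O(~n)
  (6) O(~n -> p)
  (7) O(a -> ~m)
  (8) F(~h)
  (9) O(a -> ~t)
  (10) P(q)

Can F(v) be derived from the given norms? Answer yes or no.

No

Premise 2 is O(~p -> ~v), but O(~p) is not derivable from the premises, so it does not yield O(~v).
No other premise forces O(~v). An ideal world satisfying every premise can still have v true, so F(v) is not derivable.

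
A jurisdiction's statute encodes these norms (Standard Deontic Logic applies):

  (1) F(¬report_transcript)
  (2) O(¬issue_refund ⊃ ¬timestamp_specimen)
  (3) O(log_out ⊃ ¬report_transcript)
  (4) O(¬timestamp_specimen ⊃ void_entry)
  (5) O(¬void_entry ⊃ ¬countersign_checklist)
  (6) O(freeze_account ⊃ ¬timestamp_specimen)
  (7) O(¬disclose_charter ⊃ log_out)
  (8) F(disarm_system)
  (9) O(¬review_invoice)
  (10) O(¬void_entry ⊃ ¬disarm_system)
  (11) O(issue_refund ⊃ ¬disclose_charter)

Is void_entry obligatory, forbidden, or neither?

Obligatory

Premise 1 is F(¬report_transcript), i.e. O(report_transcript).
The contrapositive of premise 3 (O(log_out ⊃ ¬report_transcript)) is O(report_transcript ⊃ ¬log_out), and O(report_transcript) is already established, so O(¬log_out).
Premise 7, O(¬disclose_charter ⊃ log_out), contraposes to O(¬log_out ⊃ disclose_charter); with O(¬log_out) we get O(disclose_charter).
Premise 11 is O(issue_refund ⊃ ¬disclose_charter); contrapositively O(disclose_charter ⊃ ¬issue_refund). Since O(disclose_charter) holds, K gives O(¬issue_refund).
Applying K to premise 2 (O(¬issue_refund ⊃ ¬timestamp_specimen)) and O(¬issue_refund) yields O(¬timestamp_specimen).
Applying K to premise 4 (O(¬timestamp_specimen ⊃ void_entry)) and O(¬timestamp_specimen) yields O(void_entry).
Premises 5, 6, 8, 9, 10 do not contribute to this derivation.
Hence void_entry is obligatory.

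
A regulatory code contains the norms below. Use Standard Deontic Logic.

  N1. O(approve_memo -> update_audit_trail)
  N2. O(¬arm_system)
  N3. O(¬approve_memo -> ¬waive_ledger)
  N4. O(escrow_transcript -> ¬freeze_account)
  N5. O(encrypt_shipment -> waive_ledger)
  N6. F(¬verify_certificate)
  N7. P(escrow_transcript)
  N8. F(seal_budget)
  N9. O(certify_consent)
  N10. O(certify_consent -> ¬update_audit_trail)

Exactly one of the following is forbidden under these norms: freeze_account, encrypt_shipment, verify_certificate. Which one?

Premise 9 gives O(certify_consent).
With premise 10, O(certify_consent -> ¬update_audit_trail), the K-axiom yields O(¬update_audit_trail).
Premise 1 is O(approve_memo -> update_audit_trail); contrapositively O(¬update_audit_trail -> ¬approve_memo). Since O(¬update_audit_trail) holds, K gives O(¬approve_memo).
From O(¬approve_memo) and premise 3, O(¬approve_memo -> ¬waive_ledger), we obtain O(¬waive_ledger).
Premise 5, O(encrypt_shipment -> waive_ledger), contraposes to O(¬waive_ledger -> ¬encrypt_shipment); with O(¬waive_ledger) we get O(¬encrypt_shipment).
So O(¬encrypt_shipment) holds, i.e. encrypt_shipment is forbidden. None of the other listed options is forbidden under the premises.

encrypt_shipment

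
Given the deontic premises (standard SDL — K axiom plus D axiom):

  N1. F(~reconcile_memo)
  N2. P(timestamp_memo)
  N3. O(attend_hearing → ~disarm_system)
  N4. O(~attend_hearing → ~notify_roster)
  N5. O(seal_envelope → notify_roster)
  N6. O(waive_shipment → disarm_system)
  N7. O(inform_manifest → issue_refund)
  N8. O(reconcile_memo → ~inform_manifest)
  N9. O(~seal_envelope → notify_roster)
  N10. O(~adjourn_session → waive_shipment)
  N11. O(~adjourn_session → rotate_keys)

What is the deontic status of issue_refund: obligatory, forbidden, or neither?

Neither

Premise 7 is O(inform_manifest → issue_refund), but O(inform_manifest) is not derivable from the premises, so it does not yield O(issue_refund).
No premise or chain of K-axiom applications forces O(issue_refund), and none forces O(~issue_refund). So issue_refund is neither obligatory nor forbidden under these norms.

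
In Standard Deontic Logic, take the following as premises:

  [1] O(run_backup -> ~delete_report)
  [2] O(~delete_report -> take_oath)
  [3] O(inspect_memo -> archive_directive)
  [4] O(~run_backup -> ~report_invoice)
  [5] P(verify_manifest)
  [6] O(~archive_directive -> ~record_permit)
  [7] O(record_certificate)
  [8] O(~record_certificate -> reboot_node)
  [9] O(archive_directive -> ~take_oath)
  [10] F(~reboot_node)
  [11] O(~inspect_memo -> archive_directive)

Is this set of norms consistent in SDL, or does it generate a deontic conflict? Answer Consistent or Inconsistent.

Consistent

Premise 8 is O(~record_certificate -> reboot_node); even if O(reboot_node) held, inferring O(~record_certificate) would be affirming the consequent — invalid.
So O(~record_certificate) is not derivable, and the apparent clash with O(record_certificate) does not arise.
A world satisfying every obligation exists (e.g. archive_directive=true, delete_report=true, inspect_memo=false, reboot_node=true, record_certificate=true, record_permit=false, report_invoice=false, run_backup=false, take_oath=false, verify_manifest=false); no atom is both obligatory and forbidden, so the set is consistent.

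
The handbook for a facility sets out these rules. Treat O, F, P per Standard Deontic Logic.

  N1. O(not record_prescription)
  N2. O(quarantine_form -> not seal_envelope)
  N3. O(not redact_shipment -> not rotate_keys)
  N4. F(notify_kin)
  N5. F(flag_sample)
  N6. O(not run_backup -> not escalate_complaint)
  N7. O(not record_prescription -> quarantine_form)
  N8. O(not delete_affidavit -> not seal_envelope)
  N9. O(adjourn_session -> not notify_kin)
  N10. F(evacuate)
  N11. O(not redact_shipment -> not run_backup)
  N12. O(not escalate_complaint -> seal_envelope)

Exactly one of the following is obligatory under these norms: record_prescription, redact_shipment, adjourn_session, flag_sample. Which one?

redact_shipment

Premise 1 states O(not record_prescription) outright.
Applying K to premise 7 (O(not record_prescription -> quarantine_form)) and O(not record_prescription) yields O(quarantine_form).
With premise 2, O(quarantine_form -> not seal_envelope), the K-axiom yields O(not seal_envelope).
The contrapositive of premise 12 (O(not escalate_complaint -> seal_envelope)) is O(not seal_envelope -> escalate_complaint), and O(not seal_envelope) is already established, so O(escalate_complaint).
Premise 6, O(not run_backup -> not escalate_complaint), contraposes to O(escalate_complaint -> run_backup); with O(escalate_complaint) we get O(run_backup).
Premise 11, O(not redact_shipment -> not run_backup), contraposes to O(run_backup -> redact_shipment); with O(run_backup) we get O(redact_shipment).
So O(redact_shipment) holds — redact_shipment is obligatory. None of the other listed options is made obligatory by any chain of premises.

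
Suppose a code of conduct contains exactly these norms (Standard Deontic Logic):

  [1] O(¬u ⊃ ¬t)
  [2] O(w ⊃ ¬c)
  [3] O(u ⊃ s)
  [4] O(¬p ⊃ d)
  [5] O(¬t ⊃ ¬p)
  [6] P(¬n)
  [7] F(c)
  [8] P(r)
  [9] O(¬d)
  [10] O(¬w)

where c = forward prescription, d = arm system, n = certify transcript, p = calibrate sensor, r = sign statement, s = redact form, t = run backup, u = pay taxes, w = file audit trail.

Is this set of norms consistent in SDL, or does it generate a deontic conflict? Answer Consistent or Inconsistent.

Consistent

Premise 2 is O(w ⊃ ¬c); even if O(¬c) held, inferring O(w) would be affirming the consequent — invalid.
So O(w) is not derivable, and the apparent clash with O(¬w) does not arise.
A world satisfying every obligation exists (e.g. c=false, d=false, n=false, p=true, r=false, s=true, t=true, u=true, w=false); no atom is both obligatory and forbidden, so the set is consistent.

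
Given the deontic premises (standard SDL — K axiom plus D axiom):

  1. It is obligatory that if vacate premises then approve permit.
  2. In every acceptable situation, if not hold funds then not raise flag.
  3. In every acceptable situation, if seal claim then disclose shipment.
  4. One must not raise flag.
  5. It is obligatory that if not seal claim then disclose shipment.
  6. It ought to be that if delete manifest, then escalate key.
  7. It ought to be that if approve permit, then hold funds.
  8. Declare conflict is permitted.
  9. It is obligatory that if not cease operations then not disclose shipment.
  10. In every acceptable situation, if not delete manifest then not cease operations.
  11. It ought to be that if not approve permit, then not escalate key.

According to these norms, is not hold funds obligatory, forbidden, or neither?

Premises 5 and 3 cover both cases: O(¬seal_claim → disclose_shipment) and O(seal_claim → disclose_shipment). Since ¬seal_claim ∨ seal_claim is a tautology, O(disclose_shipment) follows.
Premise 9 is O(¬cease_operations → ¬disclose_shipment); contrapositively O(disclose_shipment → cease_operations). Since O(disclose_shipment) holds, K gives O(cease_operations).
The contrapositive of premise 10 (O(¬delete_manifest → ¬cease_operations)) is O(cease_operations → delete_manifest), and O(cease_operations) is already established, so O(delete_manifest).
Premise 6 is O(delete_manifest → escalate_key); since O(delete_manifest), deontic closure gives O(escalate_key).
Premise 11, O(¬approve_permit → ¬escalate_key), contraposes to O(escalate_key → approve_permit); with O(escalate_key) we get O(approve_permit).
Applying K to premise 7 (O(approve_permit → hold_funds)) and O(approve_permit) yields O(hold_funds).
Premises 1, 2, 4, 8 do not contribute to this derivation.
Thus O(hold_funds), which is F(¬hold_funds): ¬hold_funds is forbidden.

Forbidden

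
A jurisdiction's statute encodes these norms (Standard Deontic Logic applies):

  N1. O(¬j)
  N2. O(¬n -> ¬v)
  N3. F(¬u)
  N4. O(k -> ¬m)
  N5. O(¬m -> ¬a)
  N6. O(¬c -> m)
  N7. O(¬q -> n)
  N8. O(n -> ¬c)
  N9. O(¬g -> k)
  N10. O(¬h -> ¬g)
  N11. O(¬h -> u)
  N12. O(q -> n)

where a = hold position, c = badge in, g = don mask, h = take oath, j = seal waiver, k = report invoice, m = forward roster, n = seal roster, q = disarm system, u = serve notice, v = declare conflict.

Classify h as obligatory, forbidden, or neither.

Obligatory

Premises 7 and 12 are O(¬q -> n) and O(q -> n); every ideal world satisfies ¬q or q, so in either case n holds — hence O(n).
Applying K to premise 8 (O(n -> ¬c)) and O(n) yields O(¬c).
Premise 6 is O(¬c -> m); since O(¬c), deontic closure gives O(m).
Premise 4 is O(k -> ¬m); contrapositively O(m -> ¬k). Since O(m) holds, K gives O(¬k).
Premise 9 is O(¬g -> k); contrapositively O(¬k -> g). Since O(¬k) holds, K gives O(g).
Premise 10 is O(¬h -> ¬g); contrapositively O(g -> h). Since O(g) holds, K gives O(h).
Premises 1, 2, 3, 5, 11 do not contribute to this derivation.
Hence h is obligatory.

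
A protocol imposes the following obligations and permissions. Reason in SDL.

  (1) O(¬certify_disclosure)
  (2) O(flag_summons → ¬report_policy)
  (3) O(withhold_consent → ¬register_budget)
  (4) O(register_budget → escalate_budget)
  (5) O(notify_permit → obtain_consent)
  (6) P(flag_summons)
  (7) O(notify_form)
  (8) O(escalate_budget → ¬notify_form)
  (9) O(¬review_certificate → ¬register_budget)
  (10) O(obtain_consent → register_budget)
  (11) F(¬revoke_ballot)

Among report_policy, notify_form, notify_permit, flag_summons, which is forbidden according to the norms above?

Premise 7 states O(notify_form) outright.
Premise 8 is O(escalate_budget → ¬notify_form); contrapositively O(notify_form → ¬escalate_budget). Since O(notify_form) holds, K gives O(¬escalate_budget).
Premise 4 is O(register_budget → escalate_budget); contrapositively O(¬escalate_budget → ¬register_budget). Since O(¬escalate_budget) holds, K gives O(¬register_budget).
Premise 10 is O(obtain_consent → register_budget); contrapositively O(¬register_budget → ¬obtain_consent). Since O(¬register_budget) holds, K gives O(¬obtain_consent).
Premise 5, O(notify_permit → obtain_consent), contraposes to O(¬obtain_consent → ¬notify_permit); with O(¬obtain_consent) we get O(¬notify_permit).
So O(¬notify_permit) holds, i.e. notify_permit is forbidden. None of the other listed options is forbidden under the premises.

notify_permit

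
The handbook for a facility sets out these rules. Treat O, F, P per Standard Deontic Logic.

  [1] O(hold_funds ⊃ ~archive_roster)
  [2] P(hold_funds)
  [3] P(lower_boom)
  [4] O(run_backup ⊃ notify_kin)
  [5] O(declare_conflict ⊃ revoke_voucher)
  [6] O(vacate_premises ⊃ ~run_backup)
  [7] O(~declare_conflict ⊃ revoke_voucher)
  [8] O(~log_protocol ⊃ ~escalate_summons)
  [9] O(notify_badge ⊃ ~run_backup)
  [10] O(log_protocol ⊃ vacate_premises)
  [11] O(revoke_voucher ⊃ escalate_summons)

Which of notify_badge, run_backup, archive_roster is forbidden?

Premises 5 and 7 cover both cases: O(declare_conflict ⊃ revoke_voucher) and O(~declare_conflict ⊃ revoke_voucher). Since declare_conflict ∨ ~declare_conflict is a tautology, O(revoke_voucher) follows.
Applying K to premise 11 (O(revoke_voucher ⊃ escalate_summons)) and O(revoke_voucher) yields O(escalate_summons).
Premise 8, O(~log_protocol ⊃ ~escalate_summons), contraposes to O(escalate_summons ⊃ log_protocol); with O(escalate_summons) we get O(log_protocol).
With premise 10, O(log_protocol ⊃ vacate_premises), the K-axiom yields O(vacate_premises).
Premise 6 is O(vacate_premises ⊃ ~run_backup); since O(vacate_premises), deontic closure gives O(~run_backup).
So O(~run_backup) holds, i.e. run_backup is forbidden. None of the other listed options is forbidden under the premises.

run_backup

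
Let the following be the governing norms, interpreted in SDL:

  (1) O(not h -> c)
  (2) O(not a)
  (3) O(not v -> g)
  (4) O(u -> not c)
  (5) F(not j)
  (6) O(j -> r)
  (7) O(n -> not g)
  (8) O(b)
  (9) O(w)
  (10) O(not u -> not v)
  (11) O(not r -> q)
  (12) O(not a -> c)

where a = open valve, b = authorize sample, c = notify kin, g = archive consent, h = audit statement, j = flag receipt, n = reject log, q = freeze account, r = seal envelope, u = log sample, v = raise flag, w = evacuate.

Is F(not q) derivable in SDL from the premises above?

Premise 11 is O(not r -> q), but O(not r) is not derivable from the premises, so it does not yield O(q).
No other premise forces O(q). An ideal world satisfying every premise can still have not q true, so F(not q) is not derivable.

No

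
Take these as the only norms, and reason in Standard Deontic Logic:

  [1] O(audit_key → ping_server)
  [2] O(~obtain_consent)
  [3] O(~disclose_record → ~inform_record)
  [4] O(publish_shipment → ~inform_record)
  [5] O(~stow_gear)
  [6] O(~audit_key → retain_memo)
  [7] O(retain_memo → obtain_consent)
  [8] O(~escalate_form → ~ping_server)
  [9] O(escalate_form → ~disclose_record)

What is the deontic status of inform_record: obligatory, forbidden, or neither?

Premise 2 states O(~obtain_consent) outright.
Premise 7 is O(retain_memo → obtain_consent); contrapositively O(~obtain_consent → ~retain_memo). Since O(~obtain_consent) holds, K gives O(~retain_memo).
Premise 6, O(~audit_key → retain_memo), contraposes to O(~retain_memo → audit_key); with O(~retain_memo) we get O(audit_key).
From O(audit_key) and premise 1, O(audit_key → ping_server), we obtain O(ping_server).
Premise 8, O(~escalate_form → ~ping_server), contraposes to O(ping_server → escalate_form); with O(ping_server) we get O(escalate_form).
From O(escalate_form) and premise 9, O(escalate_form → ~disclose_record), we obtain O(~disclose_record).
With premise 3, O(~disclose_record → ~inform_record), the K-axiom yields O(~inform_record).
Premises 4, 5 do not contribute to this derivation.
Thus O(~inform_record), which is F(inform_record): inform_record is forbidden.

Forbidden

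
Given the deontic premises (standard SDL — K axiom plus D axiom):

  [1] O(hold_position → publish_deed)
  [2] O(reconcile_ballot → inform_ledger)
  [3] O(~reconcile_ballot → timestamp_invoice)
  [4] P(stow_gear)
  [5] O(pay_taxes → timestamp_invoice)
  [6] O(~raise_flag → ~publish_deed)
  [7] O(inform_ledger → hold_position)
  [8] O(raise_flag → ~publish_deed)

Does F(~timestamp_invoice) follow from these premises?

Yes

Premises 6 and 8 cover both cases: O(~raise_flag → ~publish_deed) and O(raise_flag → ~publish_deed). Since ~raise_flag ∨ raise_flag is a tautology, O(~publish_deed) follows.
Premise 1 is O(hold_position → publish_deed); contrapositively O(~publish_deed → ~hold_position). Since O(~publish_deed) holds, K gives O(~hold_position).
Premise 7, O(inform_ledger → hold_position), contraposes to O(~hold_position → ~inform_ledger); with O(~hold_position) we get O(~inform_ledger).
Premise 2 is O(reconcile_ballot → inform_ledger); contrapositively O(~inform_ledger → ~reconcile_ballot). Since O(~inform_ledger) holds, K gives O(~reconcile_ballot).
Premise 3 is O(~reconcile_ballot → timestamp_invoice); since O(~reconcile_ballot), deontic closure gives O(timestamp_invoice).
Premises 4, 5 do not contribute to this derivation.
So O(timestamp_invoice) holds, i.e. F(~timestamp_invoice). The claim follows.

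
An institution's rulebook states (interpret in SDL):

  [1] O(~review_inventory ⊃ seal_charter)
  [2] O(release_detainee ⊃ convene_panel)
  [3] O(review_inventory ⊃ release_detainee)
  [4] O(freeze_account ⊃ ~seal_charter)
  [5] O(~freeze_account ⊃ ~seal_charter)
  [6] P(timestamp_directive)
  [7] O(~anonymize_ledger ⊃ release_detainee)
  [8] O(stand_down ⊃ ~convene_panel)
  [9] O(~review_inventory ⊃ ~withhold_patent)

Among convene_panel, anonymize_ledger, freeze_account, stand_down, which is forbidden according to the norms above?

Premises 4 and 5 cover both cases: O(freeze_account ⊃ ~seal_charter) and O(~freeze_account ⊃ ~seal_charter). Since freeze_account ∨ ~freeze_account is a tautology, O(~seal_charter) follows.
The contrapositive of premise 1 (O(~review_inventory ⊃ seal_charter)) is O(~seal_charter ⊃ review_inventory), and O(~seal_charter) is already established, so O(review_inventory).
Premise 3 is O(review_inventory ⊃ release_detainee); since O(review_inventory), deontic closure gives O(release_detainee).
From O(release_detainee) and premise 2, O(release_detainee ⊃ convene_panel), we obtain O(convene_panel).
The contrapositive of premise 8 (O(stand_down ⊃ ~convene_panel)) is O(convene_panel ⊃ ~stand_down), and O(convene_panel) is already established, so O(~stand_down).
So O(~stand_down) holds, i.e. stand_down is forbidden. None of the other listed options is forbidden under the premises.

stand_down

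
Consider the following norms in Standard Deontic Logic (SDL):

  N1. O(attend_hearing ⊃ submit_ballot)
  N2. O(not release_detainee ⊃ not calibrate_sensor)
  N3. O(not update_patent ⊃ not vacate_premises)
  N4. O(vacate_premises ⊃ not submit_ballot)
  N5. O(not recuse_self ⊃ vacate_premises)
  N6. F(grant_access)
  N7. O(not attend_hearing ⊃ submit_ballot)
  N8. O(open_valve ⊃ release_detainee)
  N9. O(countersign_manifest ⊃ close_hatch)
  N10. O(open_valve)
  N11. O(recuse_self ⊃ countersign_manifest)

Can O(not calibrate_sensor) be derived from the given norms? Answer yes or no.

Premise 2 is O(not release_detainee ⊃ not calibrate_sensor), but O(not release_detainee) is not derivable from the premises, so it does not yield O(not calibrate_sensor).
No other premise forces O(not calibrate_sensor). An ideal world satisfying every premise can still have not calibrate_sensor false, so O(not calibrate_sensor) is not derivable.

No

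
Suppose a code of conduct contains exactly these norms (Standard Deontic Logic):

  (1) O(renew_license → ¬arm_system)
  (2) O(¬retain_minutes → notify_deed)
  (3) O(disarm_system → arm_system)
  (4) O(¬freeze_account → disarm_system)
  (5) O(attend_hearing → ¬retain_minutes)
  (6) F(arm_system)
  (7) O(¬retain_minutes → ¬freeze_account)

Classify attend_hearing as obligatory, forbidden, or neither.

Forbidden

F(arm_system) at premise 6 means O(¬arm_system).
Premise 3, O(disarm_system → arm_system), contraposes to O(¬arm_system → ¬disarm_system); with O(¬arm_system) we get O(¬disarm_system).
Premise 4, O(¬freeze_account → disarm_system), contraposes to O(¬disarm_system → freeze_account); with O(¬disarm_system) we get O(freeze_account).
Premise 7 is O(¬retain_minutes → ¬freeze_account); contrapositively O(freeze_account → retain_minutes). Since O(freeze_account) holds, K gives O(retain_minutes).
The contrapositive of premise 5 (O(attend_hearing → ¬retain_minutes)) is O(retain_minutes → ¬attend_hearing), and O(retain_minutes) is already established, so O(¬attend_hearing).
Premises 1, 2 do not contribute to this derivation.
Thus O(¬attend_hearing), which is F(attend_hearing): attend_hearing is forbidden.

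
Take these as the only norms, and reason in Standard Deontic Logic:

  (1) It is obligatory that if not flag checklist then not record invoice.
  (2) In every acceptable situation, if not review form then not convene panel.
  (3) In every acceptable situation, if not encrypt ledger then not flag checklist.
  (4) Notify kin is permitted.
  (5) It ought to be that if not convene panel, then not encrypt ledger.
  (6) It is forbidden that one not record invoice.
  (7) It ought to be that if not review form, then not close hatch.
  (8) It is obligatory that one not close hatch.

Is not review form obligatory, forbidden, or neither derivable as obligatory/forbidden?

Forbidden

F(¬record_invoice) at premise 6 means O(record_invoice).
Premise 1 is O(¬flag_checklist → ¬record_invoice); contrapositively O(record_invoice → flag_checklist). Since O(record_invoice) holds, K gives O(flag_checklist).
Premise 3, O(¬encrypt_ledger → ¬flag_checklist), contraposes to O(flag_checklist → encrypt_ledger); with O(flag_checklist) we get O(encrypt_ledger).
Premise 5, O(¬convene_panel → ¬encrypt_ledger), contraposes to O(encrypt_ledger → convene_panel); with O(encrypt_ledger) we get O(convene_panel).
The contrapositive of premise 2 (O(¬review_form → ¬convene_panel)) is O(convene_panel → review_form), and O(convene_panel) is already established, so O(review_form).
Premises 4, 7, 8 do not contribute to this derivation.
Thus O(review_form), which is F(¬review_form): ¬review_form is forbidden.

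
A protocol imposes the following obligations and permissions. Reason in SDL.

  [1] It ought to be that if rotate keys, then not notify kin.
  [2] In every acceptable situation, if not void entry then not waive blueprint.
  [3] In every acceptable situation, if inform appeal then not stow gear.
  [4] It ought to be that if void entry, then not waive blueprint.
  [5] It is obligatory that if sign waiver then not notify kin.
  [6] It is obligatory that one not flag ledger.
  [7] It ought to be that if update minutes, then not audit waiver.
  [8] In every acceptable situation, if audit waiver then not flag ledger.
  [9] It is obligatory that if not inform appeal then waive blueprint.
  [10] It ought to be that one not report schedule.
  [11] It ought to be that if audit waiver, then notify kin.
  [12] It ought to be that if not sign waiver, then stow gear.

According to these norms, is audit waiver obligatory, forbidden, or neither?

By case analysis on ¬void_entry: premise 2 gives O(¬void_entry → ¬waive_blueprint) and premise 4 gives O(void_entry → ¬waive_blueprint), so O(¬waive_blueprint) either way.
The contrapositive of premise 9 (O(¬inform_appeal → waive_blueprint)) is O(¬waive_blueprint → inform_appeal), and O(¬waive_blueprint) is already established, so O(inform_appeal).
Premise 3 is O(inform_appeal → ¬stow_gear); since O(inform_appeal), deontic closure gives O(¬stow_gear).
The contrapositive of premise 12 (O(¬sign_waiver → stow_gear)) is O(¬stow_gear → sign_waiver), and O(¬stow_gear) is already established, so O(sign_waiver).
Applying K to premise 5 (O(sign_waiver → ¬notify_kin)) and O(sign_waiver) yields O(¬notify_kin).
Premise 11, O(audit_waiver → notify_kin), contraposes to O(¬notify_kin → ¬audit_waiver); with O(¬notify_kin) we get O(¬audit_waiver).
Premises 1, 6, 7, 8, 10 do not contribute to this derivation.
Thus O(¬audit_waiver), which is F(audit_waiver): audit_waiver is forbidden.

Forbidden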